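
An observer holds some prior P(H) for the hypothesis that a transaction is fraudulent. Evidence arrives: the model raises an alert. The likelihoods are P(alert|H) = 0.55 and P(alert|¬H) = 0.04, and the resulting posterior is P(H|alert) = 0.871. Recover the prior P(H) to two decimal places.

P(H) = 0.33

Bayes' rule in odds form gives O(H|E) = O(H)·[P(E|H)/P(E|¬H)], hence O(H) = O(H|E)/LR.
Posterior odds = 0.871/(1−0.871) = 6.7519. LR = 0.55/0.04 = 13.7500.
Prior odds = 6.7519/13.7500 = 0.4910, so P(H) = 0.4910/(1+0.4910) ≈ 0.33.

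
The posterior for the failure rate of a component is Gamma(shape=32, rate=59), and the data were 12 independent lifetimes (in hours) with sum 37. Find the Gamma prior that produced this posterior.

Gamma(shape=20, rate=22)

Gamma–exponential conjugacy: posterior shape = α + n, posterior rate = β + Σtᵢ.
So α = 32 − 12 = 20 and β = 59 − 37 = 22.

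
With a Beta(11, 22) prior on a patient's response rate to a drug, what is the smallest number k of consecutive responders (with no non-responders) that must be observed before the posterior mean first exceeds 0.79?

k = 72

After k responders and 0 non-responders the posterior is Beta(11+k, 22), with mean (11+k)/(11+22+k).
Set (11+k)/(33+k) > 0.79 and solve: k > (0.79·33 − 11)/(1 − 0.79) = 71.762.
The smallest integer exceeding 71.762 is 72, and checking k=72: (83)/(105) = 0.7905 > 0.79.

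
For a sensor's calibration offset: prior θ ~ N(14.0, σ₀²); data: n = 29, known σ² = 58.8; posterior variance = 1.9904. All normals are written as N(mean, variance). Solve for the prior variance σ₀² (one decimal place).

Posterior precision equals prior precision plus data precision: 1/σ_n² = 1/σ₀² + n/σ².
So 1/σ₀² = 1/1.9904 − 29/58.8 = 0.502412 − 0.493197 = 0.009215.
Hence σ₀² = 1/0.009215 ≈ 108.5.

σ₀² = 108.5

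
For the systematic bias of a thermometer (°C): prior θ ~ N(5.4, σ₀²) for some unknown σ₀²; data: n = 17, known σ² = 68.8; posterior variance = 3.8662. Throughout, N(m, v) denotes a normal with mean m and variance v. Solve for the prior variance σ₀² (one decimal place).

For the Normal–Normal model with known σ², precisions add: τ_n = τ₀ + n/σ².
So 1/σ₀² = 1/3.8662 − 17/68.8 = 0.258652 − 0.247093 = 0.011559.
Hence σ₀² = 1/0.011559 ≈ 86.5.

σ₀² = 86.5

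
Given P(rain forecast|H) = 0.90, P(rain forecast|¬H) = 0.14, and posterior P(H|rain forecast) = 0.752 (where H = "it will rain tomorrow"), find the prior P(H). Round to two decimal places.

P(H) = 0.32

Bayes' rule in odds form gives O(H|E) = O(H)·[P(E|H)/P(E|¬H)], hence O(H) = O(H|E)/LR.
Posterior odds = 0.752/(1−0.752) = 3.0323. LR = 0.90/0.14 = 6.4286.
Prior odds = 3.0323/6.4286 = 0.4717, so P(H) = 0.4717/(1+0.4717) ≈ 0.32.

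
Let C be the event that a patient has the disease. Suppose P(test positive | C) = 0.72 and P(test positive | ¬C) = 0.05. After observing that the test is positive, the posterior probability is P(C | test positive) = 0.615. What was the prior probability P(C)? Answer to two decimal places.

P(C) = 0.10

In odds form, posterior odds = prior odds × likelihood ratio, so prior odds = posterior odds ÷ LR.
Posterior odds = 0.615/(1−0.615) = 1.5974. LR = 0.72/0.05 = 14.4000.
Prior odds = 1.5974/14.4000 = 0.1109, so P(C) = 0.1109/(1+0.1109) ≈ 0.10.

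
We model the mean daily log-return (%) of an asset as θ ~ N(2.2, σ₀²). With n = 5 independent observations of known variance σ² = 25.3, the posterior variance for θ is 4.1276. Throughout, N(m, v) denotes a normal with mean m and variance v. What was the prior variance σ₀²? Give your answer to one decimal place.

σ₀² = 22.4

Posterior precision equals prior precision plus data precision: 1/σ_n² = 1/σ₀² + n/σ².
So 1/σ₀² = 1/4.1276 − 5/25.3 = 0.242272 − 0.197628 = 0.044644.
Hence σ₀² = 1/0.044644 ≈ 22.4.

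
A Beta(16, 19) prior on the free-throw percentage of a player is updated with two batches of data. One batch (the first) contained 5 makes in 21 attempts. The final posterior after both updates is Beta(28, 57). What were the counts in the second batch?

7 makes and 22 misses

Sequential conjugate updates are equivalent to a single update on the pooled data, so total successes = posterior α − prior α and total failures = posterior β − prior β.
Total across both batches: 28−16=12 makes, 57−19=38 misses.
Subtract the first batch: 12−5=7 makes and 38−16=22 misses.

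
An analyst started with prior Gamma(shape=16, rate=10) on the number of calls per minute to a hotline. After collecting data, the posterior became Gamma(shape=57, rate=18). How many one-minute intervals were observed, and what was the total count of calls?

n = 8 one-minute intervals with total 41 calls

Gamma–Poisson conjugacy: posterior shape = α + Σxᵢ, posterior rate = β + n.
Matching: Σxᵢ = 57 − 16 = 41 and n = 18 − 10 = 8.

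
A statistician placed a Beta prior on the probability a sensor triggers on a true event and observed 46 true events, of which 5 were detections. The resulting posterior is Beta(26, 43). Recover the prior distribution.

Beta is conjugate to the binomial likelihood: posterior = Beta(α+s, β+f).
So α = 26 − 5 = 21 and β = 43 − 41 = 2.

Beta(21, 2)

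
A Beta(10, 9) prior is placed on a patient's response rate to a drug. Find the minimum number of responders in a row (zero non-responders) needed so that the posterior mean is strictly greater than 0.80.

k = 27

After k responders and 0 non-responders the posterior is Beta(10+k, 9), with mean (10+k)/(10+9+k).
Set (10+k)/(19+k) > 0.80 and solve: k > (0.80·19 − 10)/(1 − 0.80) = 26.000.
The smallest integer exceeding 26.000 is 27, and checking k=27: (37)/(46) = 0.8043 > 0.80.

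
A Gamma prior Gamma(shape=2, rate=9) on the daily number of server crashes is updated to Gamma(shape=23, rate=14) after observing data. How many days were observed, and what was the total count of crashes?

n = 5 days with total 21 crashes

Gamma–Poisson conjugacy: posterior shape = α + Σxᵢ, posterior rate = β + n.
Matching: Σxᵢ = 23 − 2 = 21 and n = 14 − 9 = 5.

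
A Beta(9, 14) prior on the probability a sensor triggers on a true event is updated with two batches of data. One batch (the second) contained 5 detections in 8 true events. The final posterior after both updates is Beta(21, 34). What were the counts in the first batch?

Sequential conjugate updates are equivalent to a single update on the pooled data, so total successes = posterior α − prior α and total failures = posterior β − prior β.
Total across both batches: 21−9=12 detections, 34−14=20 misses.
Subtract the second batch: 12−5=7 detections and 20−3=17 misses.

7 detections and 17 misses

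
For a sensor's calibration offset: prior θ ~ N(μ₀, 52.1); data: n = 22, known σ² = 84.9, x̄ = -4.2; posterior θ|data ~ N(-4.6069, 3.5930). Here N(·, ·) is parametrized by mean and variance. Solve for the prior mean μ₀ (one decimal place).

The posterior mean is a precision-weighted average: μ_n = (τ₀μ₀ + τ_data·x̄)/(τ₀+τ_data), with τ₀=1/σ₀² and τ_data=n/σ².
Here τ₀ = 1/52.1 = 0.019194 and τ_data = 22/84.9 = 0.259128, so τ_n = 0.278322.
Rearranging for μ₀: μ₀ = (μ_n·τ_n − τ_data·x̄)/τ₀ = (-4.6069·0.278322 − 0.259128·-4.2) / 0.019194 = -0.193864/0.019194 ≈ -10.1.

μ₀ = -10.1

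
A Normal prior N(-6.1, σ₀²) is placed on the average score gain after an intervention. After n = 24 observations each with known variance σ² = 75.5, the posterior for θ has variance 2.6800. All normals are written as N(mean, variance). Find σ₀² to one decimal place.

For the Normal–Normal model with known σ², precisions add: τ_n = τ₀ + n/σ².
So 1/σ₀² = 1/2.6800 − 24/75.5 = 0.373134 − 0.317881 = 0.055253.
Hence σ₀² = 1/0.055253 ≈ 18.1.

σ₀² = 18.1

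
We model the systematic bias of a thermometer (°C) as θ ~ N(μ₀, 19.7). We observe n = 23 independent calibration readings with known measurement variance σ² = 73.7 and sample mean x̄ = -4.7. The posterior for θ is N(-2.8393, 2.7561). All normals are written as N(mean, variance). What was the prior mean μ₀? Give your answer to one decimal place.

The posterior mean is a precision-weighted average: μ_n = (τ₀μ₀ + τ_data·x̄)/(τ₀+τ_data), with τ₀=1/σ₀² and τ_data=n/σ².
Here τ₀ = 1/19.7 = 0.050761 and τ_data = 23/73.7 = 0.312076, so τ_n = 0.362837.
Rearranging for μ₀: μ₀ = (μ_n·τ_n − τ_data·x̄)/τ₀ = (-2.8393·0.362837 − 0.312076·-4.7) / 0.050761 = 0.436554/0.050761 ≈ 8.6.

μ₀ = 8.6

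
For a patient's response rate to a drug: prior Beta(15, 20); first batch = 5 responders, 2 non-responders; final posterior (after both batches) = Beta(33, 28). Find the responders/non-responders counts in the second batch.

Because Beta–binomial updating is additive in the counts, the combined data contributed (α_post−α_prior, β_post−β_prior) successes and failures.
Total across both batches: 33−15=18 responders, 28−20=8 non-responders.
Subtract the first batch: 18−5=13 responders and 8−2=6 non-responders.

13 responders and 6 non-responders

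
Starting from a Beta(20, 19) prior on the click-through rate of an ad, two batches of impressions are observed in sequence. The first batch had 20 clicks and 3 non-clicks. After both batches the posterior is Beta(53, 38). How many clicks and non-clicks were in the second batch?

13 clicks and 16 non-clicks

Sequential conjugate updates are equivalent to a single update on the pooled data, so total successes = posterior α − prior α and total failures = posterior β − prior β.
Total across both batches: 53−20=33 clicks, 38−19=19 non-clicks.
Subtract the first batch: 33−20=13 clicks and 19−3=16 non-clicks.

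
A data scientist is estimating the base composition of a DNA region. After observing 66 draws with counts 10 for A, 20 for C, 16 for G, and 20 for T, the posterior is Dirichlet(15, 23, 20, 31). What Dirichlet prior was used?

Dirichlet(5, 3, 4, 11)

For a Dirichlet(α) prior with multinomial counts c, the posterior is Dirichlet(α + c) componentwise.
Subtract each count from the matching posterior parameter: 15−10=5, 23−20=3, 20−16=4, 31−20=11.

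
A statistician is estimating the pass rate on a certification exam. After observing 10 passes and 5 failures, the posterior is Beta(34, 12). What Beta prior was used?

A Beta(a, b) prior with s successes and f failures in binomial data gives a Beta(a+s, b+f) posterior.
Subtract the data counts: 34−10=24, 12−5=7.

Beta(24, 7)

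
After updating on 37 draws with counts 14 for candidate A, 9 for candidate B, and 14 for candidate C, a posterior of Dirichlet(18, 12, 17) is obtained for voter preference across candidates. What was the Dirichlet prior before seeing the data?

For a Dirichlet(α) prior with multinomial counts c, the posterior is Dirichlet(α + c) componentwise.
Subtract each count from the matching posterior parameter: 18−14=4, 12−9=3, 17−14=3.

Dirichlet(4, 3, 3)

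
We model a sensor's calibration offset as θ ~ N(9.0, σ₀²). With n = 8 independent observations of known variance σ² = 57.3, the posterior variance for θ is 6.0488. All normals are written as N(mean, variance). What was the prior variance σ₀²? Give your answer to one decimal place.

σ₀² = 38.9

For the Normal–Normal model with known σ², precisions add: τ_n = τ₀ + n/σ².
So 1/σ₀² = 1/6.0488 − 8/57.3 = 0.165322 − 0.139616 = 0.025706.
Hence σ₀² = 1/0.025706 ≈ 38.9.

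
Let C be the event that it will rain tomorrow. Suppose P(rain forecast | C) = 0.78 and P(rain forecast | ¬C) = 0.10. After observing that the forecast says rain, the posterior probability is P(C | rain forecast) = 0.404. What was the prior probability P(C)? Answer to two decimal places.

Bayes' rule in odds form gives O(C|E) = O(C)·[P(E|C)/P(E|¬C)], hence O(C) = O(C|E)/LR.
Posterior odds = 0.404/(1−0.404) = 0.6779. LR = 0.78/0.10 = 7.8000.
Prior odds = 0.6779/7.8000 = 0.0869, so P(C) = 0.0869/(1+0.0869) ≈ 0.08.

P(C) = 0.08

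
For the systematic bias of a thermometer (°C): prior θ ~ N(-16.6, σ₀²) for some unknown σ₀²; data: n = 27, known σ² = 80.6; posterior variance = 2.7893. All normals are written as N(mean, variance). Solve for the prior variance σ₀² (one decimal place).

Posterior precision equals prior precision plus data precision: 1/σ_n² = 1/σ₀² + n/σ².
So 1/σ₀² = 1/2.7893 − 27/80.6 = 0.358513 − 0.334988 = 0.023525.
Hence σ₀² = 1/0.023525 ≈ 42.5.

σ₀² = 42.5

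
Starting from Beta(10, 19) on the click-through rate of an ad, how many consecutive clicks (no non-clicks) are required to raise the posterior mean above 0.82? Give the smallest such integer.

k = 77

After k clicks and 0 non-clicks the posterior is Beta(10+k, 19), with mean (10+k)/(10+19+k).
Set (10+k)/(29+k) > 0.82 and solve: k > (0.82·29 − 10)/(1 − 0.82) = 76.556.
The smallest integer exceeding 76.556 is 77.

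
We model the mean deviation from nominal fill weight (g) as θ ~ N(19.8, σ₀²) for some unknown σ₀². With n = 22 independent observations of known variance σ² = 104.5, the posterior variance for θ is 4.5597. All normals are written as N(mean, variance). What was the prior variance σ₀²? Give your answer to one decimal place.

σ₀² = 113.8

For the Normal–Normal model with known σ², precisions add: τ_n = τ₀ + n/σ².
So 1/σ₀² = 1/4.5597 − 22/104.5 = 0.219313 − 0.210526 = 0.008787.
Hence σ₀² = 1/0.008787 ≈ 113.8.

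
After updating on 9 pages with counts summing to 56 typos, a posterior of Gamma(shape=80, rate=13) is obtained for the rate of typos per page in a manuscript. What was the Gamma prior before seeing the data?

A Gamma(α, β) prior (rate parametrization) on a Poisson rate with n observations summing to S gives posterior Gamma(α+S, β+n).
So α = 80 − 56 = 24 and β = 13 − 9 = 4.

Gamma(shape=24, rate=4)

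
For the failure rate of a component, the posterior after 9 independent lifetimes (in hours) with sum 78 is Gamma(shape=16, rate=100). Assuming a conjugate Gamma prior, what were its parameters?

For an exponential likelihood with a Gamma(α, β) prior on the rate, n observations with total T give posterior Gamma(α+n, β+T).
So α = 16 − 9 = 7 and β = 100 − 78 = 22.

Gamma(shape=7, rate=22)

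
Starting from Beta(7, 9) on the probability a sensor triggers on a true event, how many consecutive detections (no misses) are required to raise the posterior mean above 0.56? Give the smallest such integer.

After k detections and 0 misses the posterior is Beta(7+k, 9), with mean (7+k)/(7+9+k).
Set (7+k)/(16+k) > 0.56 and solve: k > (0.56·16 − 7)/(1 − 0.56) = 4.455.
The smallest integer exceeding 4.455 is 5, and checking k=5: (12)/(21) = 0.5714 > 0.56.

k = 5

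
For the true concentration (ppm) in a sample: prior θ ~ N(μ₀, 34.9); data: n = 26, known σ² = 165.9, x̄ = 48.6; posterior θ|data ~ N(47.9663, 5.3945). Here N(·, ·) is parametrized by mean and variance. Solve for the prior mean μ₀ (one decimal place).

The posterior mean is a precision-weighted average: μ_n = (τ₀μ₀ + τ_data·x̄)/(τ₀+τ_data), with τ₀=1/σ₀² and τ_data=n/σ².
Here τ₀ = 1/34.9 = 0.028653 and τ_data = 26/165.9 = 0.156721, so τ_n = 0.185374.
Rearranging for μ₀: μ₀ = (μ_n·τ_n − τ_data·x̄)/τ₀ = (47.9663·0.185374 − 0.156721·48.6) / 0.028653 = 1.275064/0.028653 ≈ 44.5.

μ₀ = 44.5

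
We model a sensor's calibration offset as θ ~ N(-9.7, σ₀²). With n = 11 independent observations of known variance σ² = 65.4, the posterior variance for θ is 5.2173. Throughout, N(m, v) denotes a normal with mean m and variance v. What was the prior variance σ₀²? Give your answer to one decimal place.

For the Normal–Normal model with known σ², precisions add: τ_n = τ₀ + n/σ².
So 1/σ₀² = 1/5.2173 − 11/65.4 = 0.191670 − 0.168196 = 0.023474.
Hence σ₀² = 1/0.023474 ≈ 42.6.

σ₀² = 42.6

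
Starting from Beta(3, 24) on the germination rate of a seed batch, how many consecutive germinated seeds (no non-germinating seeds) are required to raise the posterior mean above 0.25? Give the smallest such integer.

After k germinated seeds and 0 non-germinating seeds the posterior is Beta(3+k, 24), with mean (3+k)/(3+24+k).
Set (3+k)/(27+k) > 0.25 and solve: k > (0.25·27 − 3)/(1 − 0.25) = 5.000.
The smallest integer exceeding 5.000 is 6, and checking k=6: (9)/(33) = 0.2727 > 0.25.

k = 6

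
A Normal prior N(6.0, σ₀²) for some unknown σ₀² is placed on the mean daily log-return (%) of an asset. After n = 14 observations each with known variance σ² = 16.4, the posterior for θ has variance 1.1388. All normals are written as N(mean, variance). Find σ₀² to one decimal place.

σ₀² = 40.9

For the Normal–Normal model with known σ², precisions add: τ_n = τ₀ + n/σ².
So 1/σ₀² = 1/1.1388 − 14/16.4 = 0.878117 − 0.853659 = 0.024458.
Hence σ₀² = 1/0.024458 ≈ 40.9.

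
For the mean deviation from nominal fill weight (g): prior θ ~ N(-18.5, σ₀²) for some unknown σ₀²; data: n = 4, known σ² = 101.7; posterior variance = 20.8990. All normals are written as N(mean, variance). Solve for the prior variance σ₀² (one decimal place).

Posterior precision equals prior precision plus data precision: 1/σ_n² = 1/σ₀² + n/σ².
So 1/σ₀² = 1/20.8990 − 4/101.7 = 0.047849 − 0.039331 = 0.008518.
Hence σ₀² = 1/0.008518 ≈ 117.4.

σ₀² = 117.4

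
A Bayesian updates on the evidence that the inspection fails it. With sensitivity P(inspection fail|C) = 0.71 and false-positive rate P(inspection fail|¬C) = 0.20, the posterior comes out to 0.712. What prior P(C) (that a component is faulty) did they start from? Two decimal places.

In odds form, posterior odds = prior odds × likelihood ratio, so prior odds = posterior odds ÷ LR.
Posterior odds = 0.712/(1−0.712) = 2.4722. LR = 0.71/0.20 = 3.5500.
Prior odds = 2.4722/3.5500 = 0.6964, so P(C) = 0.6964/(1+0.6964) ≈ 0.41.

P(C) = 0.41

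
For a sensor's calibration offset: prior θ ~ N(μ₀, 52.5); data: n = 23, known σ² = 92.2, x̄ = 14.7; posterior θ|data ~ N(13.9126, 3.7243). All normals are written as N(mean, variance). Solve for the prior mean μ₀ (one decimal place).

The posterior mean is a precision-weighted average: μ_n = (τ₀μ₀ + τ_data·x̄)/(τ₀+τ_data), with τ₀=1/σ₀² and τ_data=n/σ².
Here τ₀ = 1/52.5 = 0.019048 and τ_data = 23/92.2 = 0.249458, so τ_n = 0.268506.
Rearranging for μ₀: μ₀ = (μ_n·τ_n − τ_data·x̄)/τ₀ = (13.9126·0.268506 − 0.249458·14.7) / 0.019048 = 0.068584/0.019048 ≈ 3.6.

μ₀ = 3.6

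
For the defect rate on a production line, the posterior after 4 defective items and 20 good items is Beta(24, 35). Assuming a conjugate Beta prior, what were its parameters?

Under Beta–binomial conjugacy the posterior parameters are (α+s, β+f).
So α = 24 − 4 = 20 and β = 35 − 20 = 15.

Beta(20, 15)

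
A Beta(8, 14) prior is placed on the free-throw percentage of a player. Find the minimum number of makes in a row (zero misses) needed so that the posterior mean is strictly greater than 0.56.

After k makes and 0 misses the posterior is Beta(8+k, 14), with mean (8+k)/(8+14+k).
Set (8+k)/(22+k) > 0.56 and solve: k > (0.56·22 − 8)/(1 − 0.56) = 9.818.
The smallest integer exceeding 9.818 is 10, and checking k=10: (18)/(32) = 0.5625 > 0.56.

k = 10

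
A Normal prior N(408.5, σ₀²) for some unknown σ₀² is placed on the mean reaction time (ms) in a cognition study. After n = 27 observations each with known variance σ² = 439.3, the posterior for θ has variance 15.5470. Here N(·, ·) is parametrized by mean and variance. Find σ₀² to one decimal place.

For the Normal–Normal model with known σ², precisions add: τ_n = τ₀ + n/σ².
So 1/σ₀² = 1/15.5470 − 27/439.3 = 0.064321 − 0.061461 = 0.002860.
Hence σ₀² = 1/0.002860 ≈ 349.7.

σ₀² = 349.7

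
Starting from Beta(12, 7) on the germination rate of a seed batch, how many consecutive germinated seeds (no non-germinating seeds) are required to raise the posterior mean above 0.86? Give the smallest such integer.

k = 32

After k germinated seeds and 0 non-germinating seeds the posterior is Beta(12+k, 7), with mean (12+k)/(12+7+k).
Set (12+k)/(19+k) > 0.86 and solve: k > (0.86·19 − 12)/(1 − 0.86) = 31.000.
The smallest integer exceeding 31.000 is 32, and checking k=32: (44)/(51) = 0.8627 > 0.86.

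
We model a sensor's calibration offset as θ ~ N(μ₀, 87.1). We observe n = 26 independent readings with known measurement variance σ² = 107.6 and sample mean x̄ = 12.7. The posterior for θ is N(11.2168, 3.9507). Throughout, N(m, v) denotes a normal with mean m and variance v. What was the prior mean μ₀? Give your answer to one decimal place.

μ₀ = -20.0

The posterior mean is a precision-weighted average: μ_n = (τ₀μ₀ + τ_data·x̄)/(τ₀+τ_data), with τ₀=1/σ₀² and τ_data=n/σ².
Here τ₀ = 1/87.1 = 0.011481 and τ_data = 26/107.6 = 0.241636, so τ_n = 0.253117.
Rearranging for μ₀: μ₀ = (μ_n·τ_n − τ_data·x̄)/τ₀ = (11.2168·0.253117 − 0.241636·12.7) / 0.011481 = -0.229614/0.011481 ≈ -20.0.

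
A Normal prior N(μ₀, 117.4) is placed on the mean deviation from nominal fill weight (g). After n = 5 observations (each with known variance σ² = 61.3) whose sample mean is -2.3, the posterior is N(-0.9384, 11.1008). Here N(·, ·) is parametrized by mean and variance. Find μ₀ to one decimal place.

μ₀ = 12.1

The posterior mean is a precision-weighted average: μ_n = (τ₀μ₀ + τ_data·x̄)/(τ₀+τ_data), with τ₀=1/σ₀² and τ_data=n/σ².
Here τ₀ = 1/117.4 = 0.008518 and τ_data = 5/61.3 = 0.081566, so τ_n = 0.090084.
Rearranging for μ₀: μ₀ = (μ_n·τ_n − τ_data·x̄)/τ₀ = (-0.9384·0.090084 − 0.081566·-2.3) / 0.008518 = 0.103067/0.008518 ≈ 12.1.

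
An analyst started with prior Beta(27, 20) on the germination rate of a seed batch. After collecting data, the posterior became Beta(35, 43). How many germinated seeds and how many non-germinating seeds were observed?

8 germinated seeds and 23 non-germinating seeds

A Beta(α, β) prior with s successes and f failures in binomial data gives a Beta(α+s, β+f) posterior.
Match parameters: s=35−27=8, f=43−20=23.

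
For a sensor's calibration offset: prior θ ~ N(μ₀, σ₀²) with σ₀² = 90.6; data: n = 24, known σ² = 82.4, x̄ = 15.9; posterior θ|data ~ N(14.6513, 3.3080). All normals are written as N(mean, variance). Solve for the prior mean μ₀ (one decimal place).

With known observation variance, the Normal–Normal posterior has precision τ_n = τ₀ + n/σ² and mean μ_n = (τ₀μ₀ + (n/σ²)x̄)/τ_n.
Here τ₀ = 1/90.6 = 0.011038 and τ_data = 24/82.4 = 0.291262, so τ_n = 0.302300.
Rearranging for μ₀: μ₀ = (μ_n·τ_n − τ_data·x̄)/τ₀ = (14.6513·0.302300 − 0.291262·15.9) / 0.011038 = -0.201978/0.011038 ≈ -18.3.

μ₀ = -18.3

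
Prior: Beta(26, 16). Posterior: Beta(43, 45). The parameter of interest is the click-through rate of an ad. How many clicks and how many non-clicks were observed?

Beta is conjugate to the binomial likelihood: posterior = Beta(α+s, β+f).
Match parameters: s=43−26=17, f=45−16=29.

17 clicks and 29 non-clicks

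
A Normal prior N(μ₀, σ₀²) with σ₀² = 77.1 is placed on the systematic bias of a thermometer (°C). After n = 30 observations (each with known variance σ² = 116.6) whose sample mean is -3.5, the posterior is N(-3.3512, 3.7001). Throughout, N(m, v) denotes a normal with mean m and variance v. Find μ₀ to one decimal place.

The posterior mean is a precision-weighted average: μ_n = (τ₀μ₀ + τ_data·x̄)/(τ₀+τ_data), with τ₀=1/σ₀² and τ_data=n/σ².
Here τ₀ = 1/77.1 = 0.012970 and τ_data = 30/116.6 = 0.257290, so τ_n = 0.270260.
Rearranging for μ₀: μ₀ = (μ_n·τ_n − τ_data·x̄)/τ₀ = (-3.3512·0.270260 − 0.257290·-3.5) / 0.012970 = -0.005180/0.012970 ≈ -0.4.

μ₀ = -0.4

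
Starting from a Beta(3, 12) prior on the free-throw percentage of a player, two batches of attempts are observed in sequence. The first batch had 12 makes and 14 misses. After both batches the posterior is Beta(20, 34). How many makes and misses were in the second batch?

5 makes and 8 misses

Because Beta–binomial updating is additive in the counts, the combined data contributed (α_post−α_prior, β_post−β_prior) successes and failures.
Total across both batches: 20−3=17 makes, 34−12=22 misses.
Subtract the first batch: 17−12=5 makes and 22−14=8 misses.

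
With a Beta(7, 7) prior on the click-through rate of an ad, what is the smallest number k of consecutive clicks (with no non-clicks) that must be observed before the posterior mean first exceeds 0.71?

k = 11

After k clicks and 0 non-clicks the posterior is Beta(7+k, 7), with mean (7+k)/(7+7+k).
Set (7+k)/(14+k) > 0.71 and solve: k > (0.71·14 − 7)/(1 − 0.71) = 10.138.
The smallest integer exceeding 10.138 is 11.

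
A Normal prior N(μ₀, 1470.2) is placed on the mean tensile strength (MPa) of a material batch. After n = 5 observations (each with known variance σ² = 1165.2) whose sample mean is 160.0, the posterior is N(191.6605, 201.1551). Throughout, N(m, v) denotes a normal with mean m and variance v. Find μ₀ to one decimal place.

The posterior mean is a precision-weighted average: μ_n = (τ₀μ₀ + τ_data·x̄)/(τ₀+τ_data), with τ₀=1/σ₀² and τ_data=n/σ².
Here τ₀ = 1/1470.2 = 0.000680 and τ_data = 5/1165.2 = 0.004291, so τ_n = 0.004971.
Rearranging for μ₀: μ₀ = (μ_n·τ_n − τ_data·x̄)/τ₀ = (191.6605·0.004971 − 0.004291·160.0) / 0.000680 = 0.266184/0.000680 ≈ 391.4.

μ₀ = 391.4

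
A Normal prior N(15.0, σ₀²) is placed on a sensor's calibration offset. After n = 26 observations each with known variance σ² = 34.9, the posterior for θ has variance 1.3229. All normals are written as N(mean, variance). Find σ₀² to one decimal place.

For the Normal–Normal model with known σ², precisions add: τ_n = τ₀ + n/σ².
So 1/σ₀² = 1/1.3229 − 26/34.9 = 0.755915 − 0.744986 = 0.010929.
Hence σ₀² = 1/0.010929 ≈ 91.5.

σ₀² = 91.5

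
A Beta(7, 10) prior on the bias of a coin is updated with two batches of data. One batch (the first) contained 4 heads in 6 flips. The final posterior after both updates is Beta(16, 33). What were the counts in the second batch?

5 heads and 21 tails

Because Beta–binomial updating is additive in the counts, the combined data contributed (α_post−α_prior, β_post−β_prior) successes and failures.
Total across both batches: 16−7=9 heads, 33−10=23 tails.
Subtract the first batch: 9−4=5 heads and 23−2=21 tails.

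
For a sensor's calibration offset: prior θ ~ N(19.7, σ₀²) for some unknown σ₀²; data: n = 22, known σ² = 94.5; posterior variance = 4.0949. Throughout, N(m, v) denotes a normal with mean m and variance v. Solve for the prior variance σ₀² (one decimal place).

For the Normal–Normal model with known σ², precisions add: τ_n = τ₀ + n/σ².
So 1/σ₀² = 1/4.0949 − 22/94.5 = 0.244206 − 0.232804 = 0.011402.
Hence σ₀² = 1/0.011402 ≈ 87.7.

σ₀² = 87.7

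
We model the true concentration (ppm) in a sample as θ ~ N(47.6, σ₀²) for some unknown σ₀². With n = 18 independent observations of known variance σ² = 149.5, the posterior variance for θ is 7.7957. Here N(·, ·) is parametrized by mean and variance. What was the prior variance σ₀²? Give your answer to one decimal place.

σ₀² = 127.0

For the Normal–Normal model with known σ², precisions add: τ_n = τ₀ + n/σ².
So 1/σ₀² = 1/7.7957 − 18/149.5 = 0.128276 − 0.120401 = 0.007875.
Hence σ₀² = 1/0.007875 ≈ 127.0.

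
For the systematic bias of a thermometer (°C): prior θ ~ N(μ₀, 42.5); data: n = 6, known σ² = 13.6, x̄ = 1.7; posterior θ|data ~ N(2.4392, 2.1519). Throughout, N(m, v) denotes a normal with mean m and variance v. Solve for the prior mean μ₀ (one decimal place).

The posterior mean is a precision-weighted average: μ_n = (τ₀μ₀ + τ_data·x̄)/(τ₀+τ_data), with τ₀=1/σ₀² and τ_data=n/σ².
Here τ₀ = 1/42.5 = 0.023529 and τ_data = 6/13.6 = 0.441176, so τ_n = 0.464705.
Rearranging for μ₀: μ₀ = (μ_n·τ_n − τ_data·x̄)/τ₀ = (2.4392·0.464705 − 0.441176·1.7) / 0.023529 = 0.383509/0.023529 ≈ 16.3.

μ₀ = 16.3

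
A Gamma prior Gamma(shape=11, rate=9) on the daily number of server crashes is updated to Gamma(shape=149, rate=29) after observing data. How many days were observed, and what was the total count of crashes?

Gamma–Poisson conjugacy: posterior shape = α + Σxᵢ, posterior rate = β + n.
Matching: Σxᵢ = 149 − 11 = 138 and n = 29 − 9 = 20.

n = 20 days with total 138 crashes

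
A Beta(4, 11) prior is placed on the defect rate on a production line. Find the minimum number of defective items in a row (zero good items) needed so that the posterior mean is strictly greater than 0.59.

After k defective items and 0 good items the posterior is Beta(4+k, 11), with mean (4+k)/(4+11+k).
Set (4+k)/(15+k) > 0.59 and solve: k > (0.59·15 − 4)/(1 − 0.59) = 11.829.
The smallest integer exceeding 11.829 is 12, and checking k=12: (16)/(27) = 0.5926 > 0.59.

k = 12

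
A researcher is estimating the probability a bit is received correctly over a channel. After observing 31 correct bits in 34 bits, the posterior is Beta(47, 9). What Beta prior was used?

Beta(16, 6)

A Beta(a, b) prior with s successes and f failures in binomial data gives a Beta(a+s, b+f) posterior.
Subtract the data counts: 47−31=16, 9−3=6.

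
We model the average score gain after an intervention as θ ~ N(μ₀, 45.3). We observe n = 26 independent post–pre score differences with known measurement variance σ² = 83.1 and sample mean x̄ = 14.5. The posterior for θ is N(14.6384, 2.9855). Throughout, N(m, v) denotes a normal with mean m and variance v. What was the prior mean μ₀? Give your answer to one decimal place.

With known observation variance, the Normal–Normal posterior has precision τ_n = τ₀ + n/σ² and mean μ_n = (τ₀μ₀ + (n/σ²)x̄)/τ_n.
Here τ₀ = 1/45.3 = 0.022075 and τ_data = 26/83.1 = 0.312876, so τ_n = 0.334951.
Rearranging for μ₀: μ₀ = (μ_n·τ_n − τ_data·x̄)/τ₀ = (14.6384·0.334951 − 0.312876·14.5) / 0.022075 = 0.366445/0.022075 ≈ 16.6.

μ₀ = 16.6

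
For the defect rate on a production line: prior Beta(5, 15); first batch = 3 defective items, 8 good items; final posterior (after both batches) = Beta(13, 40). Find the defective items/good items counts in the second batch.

5 defective items and 17 good items

Because Beta–binomial updating is additive in the counts, the combined data contributed (α_post−α_prior, β_post−β_prior) successes and failures.
Total across both batches: 13−5=8 defective items, 40−15=25 good items.
Subtract the first batch: 8−3=5 defective items and 25−8=17 good items.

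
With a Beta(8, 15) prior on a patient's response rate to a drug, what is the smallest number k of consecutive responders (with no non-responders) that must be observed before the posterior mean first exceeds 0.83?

k = 66

After k responders and 0 non-responders the posterior is Beta(8+k, 15), with mean (8+k)/(8+15+k).
Set (8+k)/(23+k) > 0.83 and solve: k > (0.83·23 − 8)/(1 − 0.83) = 65.235.
The smallest integer exceeding 65.235 is 66.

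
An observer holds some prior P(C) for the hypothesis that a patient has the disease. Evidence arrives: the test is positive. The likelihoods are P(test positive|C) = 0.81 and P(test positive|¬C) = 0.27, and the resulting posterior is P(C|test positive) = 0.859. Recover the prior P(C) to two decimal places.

In odds form, posterior odds = prior odds × likelihood ratio, so prior odds = posterior odds ÷ LR.
Posterior odds = 0.859/(1−0.859) = 6.0922. LR = 0.81/0.27 = 3.0000.
Prior odds = 6.0922/3.0000 = 2.0307, so P(C) = 2.0307/(1+2.0307) ≈ 0.67.

P(C) = 0.67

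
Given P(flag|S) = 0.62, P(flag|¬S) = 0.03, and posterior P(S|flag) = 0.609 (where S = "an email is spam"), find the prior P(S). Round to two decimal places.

Bayes' rule in odds form gives O(S|E) = O(S)·[P(E|S)/P(E|¬S)], hence O(S) = O(S|E)/LR.
Posterior odds = 0.609/(1−0.609) = 1.5575. LR = 0.62/0.03 = 20.6667.
Prior odds = 1.5575/20.6667 = 0.0754, so P(S) = 0.0754/(1+0.0754) ≈ 0.07.

P(S) = 0.07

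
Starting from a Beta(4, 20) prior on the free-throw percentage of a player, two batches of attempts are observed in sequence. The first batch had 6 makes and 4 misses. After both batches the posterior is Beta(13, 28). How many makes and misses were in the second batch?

Because Beta–binomial updating is additive in the counts, the combined data contributed (α_post−α_prior, β_post−β_prior) successes and failures.
Total across both batches: 13−4=9 makes, 28−20=8 misses.
Subtract the first batch: 9−6=3 makes and 8−4=4 misses.

3 makes and 4 misses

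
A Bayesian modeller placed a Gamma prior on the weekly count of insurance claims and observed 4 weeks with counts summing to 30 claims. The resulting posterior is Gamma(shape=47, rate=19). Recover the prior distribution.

Gamma–Poisson conjugacy: posterior shape = α + Σxᵢ, posterior rate = β + n.
So α = 47 − 30 = 17 and β = 19 − 4 = 15.

Gamma(shape=17, rate=15)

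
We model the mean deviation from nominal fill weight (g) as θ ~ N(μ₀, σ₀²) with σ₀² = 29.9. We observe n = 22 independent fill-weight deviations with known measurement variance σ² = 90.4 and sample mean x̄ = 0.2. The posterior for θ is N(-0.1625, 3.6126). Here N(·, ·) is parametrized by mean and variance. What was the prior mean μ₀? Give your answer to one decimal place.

μ₀ = -2.8

With known observation variance, the Normal–Normal posterior has precision τ_n = τ₀ + n/σ² and mean μ_n = (τ₀μ₀ + (n/σ²)x̄)/τ_n.
Here τ₀ = 1/29.9 = 0.033445 and τ_data = 22/90.4 = 0.243363, so τ_n = 0.276808.
Rearranging for μ₀: μ₀ = (μ_n·τ_n − τ_data·x̄)/τ₀ = (-0.1625·0.276808 − 0.243363·0.2) / 0.033445 = -0.093654/0.033445 ≈ -2.8.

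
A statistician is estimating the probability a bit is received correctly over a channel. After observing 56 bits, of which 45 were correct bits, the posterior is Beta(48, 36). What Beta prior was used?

A Beta(α, β) prior with s successes and f failures in binomial data gives a Beta(α+s, β+f) posterior.
So α = 48 − 45 = 3 and β = 36 − 11 = 25.

Beta(3, 25)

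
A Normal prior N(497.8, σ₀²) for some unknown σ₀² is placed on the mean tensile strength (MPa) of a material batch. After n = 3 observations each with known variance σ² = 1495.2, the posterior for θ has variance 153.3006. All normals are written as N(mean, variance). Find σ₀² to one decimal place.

σ₀² = 221.4

For the Normal–Normal model with known σ², precisions add: τ_n = τ₀ + n/σ².
So 1/σ₀² = 1/153.3006 − 3/1495.2 = 0.006523 − 0.002006 = 0.004517.
Hence σ₀² = 1/0.004517 ≈ 221.4.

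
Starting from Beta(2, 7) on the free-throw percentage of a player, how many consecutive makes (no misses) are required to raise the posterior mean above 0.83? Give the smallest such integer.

k = 33

After k makes and 0 misses the posterior is Beta(2+k, 7), with mean (2+k)/(2+7+k).
Set (2+k)/(9+k) > 0.83 and solve: k > (0.83·9 − 2)/(1 − 0.83) = 32.176.
The smallest integer exceeding 32.176 is 33, and checking k=33: (35)/(42) = 0.8333 > 0.83.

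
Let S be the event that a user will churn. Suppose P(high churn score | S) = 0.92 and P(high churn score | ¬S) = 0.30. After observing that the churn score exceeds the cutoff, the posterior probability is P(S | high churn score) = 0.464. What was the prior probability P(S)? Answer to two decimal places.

In odds form, posterior odds = prior odds × likelihood ratio, so prior odds = posterior odds ÷ LR.
Posterior odds = 0.464/(1−0.464) = 0.8657. LR = 0.92/0.30 = 3.0667.
Prior odds = 0.8657/3.0667 = 0.2823, so P(S) = 0.2823/(1+0.2823) ≈ 0.22.

P(S) = 0.22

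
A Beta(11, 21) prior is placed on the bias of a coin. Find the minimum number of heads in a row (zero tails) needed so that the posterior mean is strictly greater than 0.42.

k = 5

After k heads and 0 tails the posterior is Beta(11+k, 21), with mean (11+k)/(11+21+k).
Set (11+k)/(32+k) > 0.42 and solve: k > (0.42·32 − 11)/(1 − 0.42) = 4.207.
The smallest integer exceeding 4.207 is 5.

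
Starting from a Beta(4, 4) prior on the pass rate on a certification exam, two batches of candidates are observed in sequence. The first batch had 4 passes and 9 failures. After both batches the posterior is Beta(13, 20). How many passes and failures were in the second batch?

Because Beta–binomial updating is additive in the counts, the combined data contributed (α_post−α_prior, β_post−β_prior) successes and failures.
Total across both batches: 13−4=9 passes, 20−4=16 failures.
Subtract the first batch: 9−4=5 passes and 16−9=7 failures.

5 passes and 7 failures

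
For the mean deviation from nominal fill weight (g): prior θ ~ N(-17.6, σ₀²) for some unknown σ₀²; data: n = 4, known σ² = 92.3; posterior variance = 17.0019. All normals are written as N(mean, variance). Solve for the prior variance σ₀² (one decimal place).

For the Normal–Normal model with known σ², precisions add: τ_n = τ₀ + n/σ².
So 1/σ₀² = 1/17.0019 − 4/92.3 = 0.058817 − 0.043337 = 0.015480.
Hence σ₀² = 1/0.015480 ≈ 64.6.

σ₀² = 64.6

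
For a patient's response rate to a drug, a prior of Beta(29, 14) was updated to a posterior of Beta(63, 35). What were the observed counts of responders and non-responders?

Beta is conjugate to the binomial likelihood: posterior = Beta(α+s, β+f).
Match parameters: s=63−29=34, f=35−14=21.

34 responders and 21 non-responders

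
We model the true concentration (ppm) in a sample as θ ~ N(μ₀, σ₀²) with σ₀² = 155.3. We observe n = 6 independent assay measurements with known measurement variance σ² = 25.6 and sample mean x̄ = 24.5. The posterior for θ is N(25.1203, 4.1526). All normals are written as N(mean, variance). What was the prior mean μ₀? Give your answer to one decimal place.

The posterior mean is a precision-weighted average: μ_n = (τ₀μ₀ + τ_data·x̄)/(τ₀+τ_data), with τ₀=1/σ₀² and τ_data=n/σ².
Here τ₀ = 1/155.3 = 0.006439 and τ_data = 6/25.6 = 0.234375, so τ_n = 0.240814.
Rearranging for μ₀: μ₀ = (μ_n·τ_n − τ_data·x̄)/τ₀ = (25.1203·0.240814 − 0.234375·24.5) / 0.006439 = 0.307132/0.006439 ≈ 47.7.

μ₀ = 47.7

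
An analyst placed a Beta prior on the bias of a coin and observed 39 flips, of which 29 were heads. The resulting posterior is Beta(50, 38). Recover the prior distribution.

Under Beta–binomial conjugacy the posterior parameters are (α+s, β+f).
Subtract the data counts: 50−29=21, 38−10=28.

Beta(21, 28)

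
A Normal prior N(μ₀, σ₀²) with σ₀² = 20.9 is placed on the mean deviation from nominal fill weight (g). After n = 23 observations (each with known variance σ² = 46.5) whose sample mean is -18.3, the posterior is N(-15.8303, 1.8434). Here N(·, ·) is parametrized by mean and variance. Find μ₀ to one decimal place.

μ₀ = 9.7

The posterior mean is a precision-weighted average: μ_n = (τ₀μ₀ + τ_data·x̄)/(τ₀+τ_data), with τ₀=1/σ₀² and τ_data=n/σ².
Here τ₀ = 1/20.9 = 0.047847 and τ_data = 23/46.5 = 0.494624, so τ_n = 0.542471.
Rearranging for μ₀: μ₀ = (μ_n·τ_n − τ_data·x̄)/τ₀ = (-15.8303·0.542471 − 0.494624·-18.3) / 0.047847 = 0.464141/0.047847 ≈ 9.7.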